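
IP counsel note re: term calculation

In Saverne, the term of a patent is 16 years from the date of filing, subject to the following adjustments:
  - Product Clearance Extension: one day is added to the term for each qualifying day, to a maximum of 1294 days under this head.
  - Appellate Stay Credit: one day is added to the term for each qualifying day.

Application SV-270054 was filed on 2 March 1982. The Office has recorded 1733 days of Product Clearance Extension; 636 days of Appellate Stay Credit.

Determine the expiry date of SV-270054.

2003-06-14

Base term: filing date + 16 years → 2 March 1998.
Product Clearance Extension: 1733 days claimed exceeds the 1294-day cap, so +1294 days → 16 September 2001.
Appellate Stay Credit: +636 days → 14 June 2003.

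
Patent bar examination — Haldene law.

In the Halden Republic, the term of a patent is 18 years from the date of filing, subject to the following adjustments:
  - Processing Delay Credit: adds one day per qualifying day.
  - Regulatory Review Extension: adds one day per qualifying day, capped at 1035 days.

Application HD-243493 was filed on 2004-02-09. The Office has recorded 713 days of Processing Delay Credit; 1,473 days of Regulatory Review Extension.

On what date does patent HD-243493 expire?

2026-11-23

Base term: filing date + 18 years → 9 February 2022.
Processing Delay Credit: +713 days → 23 January 2024.
Regulatory Review Extension: 1473 days claimed exceeds the 1035-day cap, so +1035 days → 23 November 2026.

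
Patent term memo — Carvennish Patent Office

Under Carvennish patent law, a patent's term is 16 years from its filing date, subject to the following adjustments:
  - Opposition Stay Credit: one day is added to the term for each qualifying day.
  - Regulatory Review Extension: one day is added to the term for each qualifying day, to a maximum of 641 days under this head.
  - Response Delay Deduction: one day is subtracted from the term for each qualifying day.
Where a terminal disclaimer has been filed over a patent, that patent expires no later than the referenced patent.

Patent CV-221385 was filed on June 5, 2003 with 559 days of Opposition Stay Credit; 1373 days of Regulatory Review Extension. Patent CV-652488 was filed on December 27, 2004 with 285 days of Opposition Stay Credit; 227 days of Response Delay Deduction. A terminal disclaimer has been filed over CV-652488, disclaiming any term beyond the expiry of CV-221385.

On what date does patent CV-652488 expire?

Natural term of CV-652488:
  Base: filing + 16 years → 27 December 2020.
  Opposition Stay Credit: +285 days → 8 October 2021.
  Response Delay Deduction: −227 days → 23 February 2021.
Expiry of referenced patent CV-221385:
  Base: filing + 16 years → 5 June 2019.
  Opposition Stay Credit: +559 days → 15 December 2020.
  Regulatory Review Extension: 1373 days claimed exceeds the 641-day cap, so +641 days → 17 September 2022.
Terminal disclaimer: CV-652488 expires on the earlier of 23 February 2021 and 17 September 2022.

2021-02-23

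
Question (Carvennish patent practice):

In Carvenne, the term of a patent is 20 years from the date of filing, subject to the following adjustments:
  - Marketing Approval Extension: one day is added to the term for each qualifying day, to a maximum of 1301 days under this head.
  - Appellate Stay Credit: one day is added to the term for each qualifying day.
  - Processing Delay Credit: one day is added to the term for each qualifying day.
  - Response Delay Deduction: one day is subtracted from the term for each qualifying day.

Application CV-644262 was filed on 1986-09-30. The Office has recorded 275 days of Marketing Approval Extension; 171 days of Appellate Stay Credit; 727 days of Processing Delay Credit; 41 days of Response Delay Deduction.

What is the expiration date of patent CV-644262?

Base term: filing date + 20 years → 30 September 2006.
Marketing Approval Extension: 275 days (within the 1301-day cap) → +275 days → 2 July 2007.
Appellate Stay Credit: +171 days → 20 December 2007.
Processing Delay Credit: +727 days → 16 December 2009.
Response Delay Deduction: −41 days → 5 November 2009.

2009-11-05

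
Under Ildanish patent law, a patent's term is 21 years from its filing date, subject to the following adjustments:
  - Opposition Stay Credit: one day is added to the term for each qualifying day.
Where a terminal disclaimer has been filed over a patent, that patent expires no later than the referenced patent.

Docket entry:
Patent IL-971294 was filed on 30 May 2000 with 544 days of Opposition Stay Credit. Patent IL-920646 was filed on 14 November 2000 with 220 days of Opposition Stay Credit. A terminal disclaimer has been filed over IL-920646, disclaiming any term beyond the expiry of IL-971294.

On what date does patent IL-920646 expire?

2022-06-22

Natural term of IL-920646:
  Base: filing + 21 years → 14 November 2021.
  Opposition Stay Credit: +220 days → 22 June 2022.
Expiry of referenced patent IL-971294:
  Base: filing + 21 years → 30 May 2021.
  Opposition Stay Credit: +544 days → 25 November 2022.
Terminal disclaimer: IL-920646 expires on the earlier of 22 June 2022 and 25 November 2022.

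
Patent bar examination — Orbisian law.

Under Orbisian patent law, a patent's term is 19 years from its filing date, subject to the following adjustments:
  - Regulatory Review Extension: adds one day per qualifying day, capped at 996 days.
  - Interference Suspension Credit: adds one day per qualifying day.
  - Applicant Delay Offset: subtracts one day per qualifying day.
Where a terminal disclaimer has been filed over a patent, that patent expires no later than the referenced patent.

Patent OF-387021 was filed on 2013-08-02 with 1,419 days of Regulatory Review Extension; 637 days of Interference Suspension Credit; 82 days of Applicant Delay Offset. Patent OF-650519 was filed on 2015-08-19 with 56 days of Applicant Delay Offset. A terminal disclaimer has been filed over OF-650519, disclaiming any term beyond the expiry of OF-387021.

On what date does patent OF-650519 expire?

Natural term of OF-650519:
  Base: filing + 19 years → 19 August 2034.
  Applicant Delay Offset: −56 days → 24 June 2034.
Expiry of referenced patent OF-387021:
  Base: filing + 19 years → 2 August 2032.
  Regulatory Review Extension: 1419 days claimed exceeds the 996-day cap, so +996 days → 25 April 2035.
  Interference Suspension Credit: +637 days → 21 January 2037.
  Applicant Delay Offset: −82 days → 31 October 2036.
Terminal disclaimer: OF-650519 expires on the earlier of 24 June 2034 and 31 October 2036.

June 24, 2034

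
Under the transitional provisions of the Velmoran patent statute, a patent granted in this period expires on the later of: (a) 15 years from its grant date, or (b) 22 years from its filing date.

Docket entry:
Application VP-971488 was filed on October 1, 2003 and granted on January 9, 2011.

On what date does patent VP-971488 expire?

(a) grant + 15 years → 9 January 2026.
(b) filing + 22 years → 1 October 2025.
Later of the two: 9 January 2026.

January 9, 2026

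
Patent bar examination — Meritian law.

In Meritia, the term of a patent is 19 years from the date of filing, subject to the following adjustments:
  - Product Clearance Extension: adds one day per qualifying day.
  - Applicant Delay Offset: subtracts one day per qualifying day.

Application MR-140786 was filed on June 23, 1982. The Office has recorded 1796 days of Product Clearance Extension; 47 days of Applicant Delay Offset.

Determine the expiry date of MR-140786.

April 7, 2006

Base term: filing date + 19 years → 23 June 2001.
Product Clearance Extension: +1796 days → 24 May 2006.
Applicant Delay Offset: −47 days → 7 April 2006.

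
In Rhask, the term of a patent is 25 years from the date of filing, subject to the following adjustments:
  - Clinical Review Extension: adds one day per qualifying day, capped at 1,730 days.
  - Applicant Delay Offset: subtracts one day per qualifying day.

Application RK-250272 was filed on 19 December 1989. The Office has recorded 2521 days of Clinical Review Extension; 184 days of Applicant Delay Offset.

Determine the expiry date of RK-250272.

March 14, 2019

Base term: filing date + 25 years → 19 December 2014.
Clinical Review Extension: 2521 days claimed exceeds the 1730-day cap, so +1730 days → 14 September 2019.
Applicant Delay Offset: −184 days → 14 March 2019.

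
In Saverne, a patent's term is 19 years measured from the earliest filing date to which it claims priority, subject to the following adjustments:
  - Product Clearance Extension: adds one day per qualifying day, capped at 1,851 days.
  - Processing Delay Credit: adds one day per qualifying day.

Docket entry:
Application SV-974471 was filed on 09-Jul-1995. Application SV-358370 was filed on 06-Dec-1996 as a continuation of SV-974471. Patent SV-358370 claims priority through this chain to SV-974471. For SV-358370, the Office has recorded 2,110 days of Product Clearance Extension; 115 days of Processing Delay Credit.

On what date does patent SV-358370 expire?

2019-11-26

Earliest priority filing: 9 July 1995.
Base term: 9 July 1995 + 19 years → 9 July 2014.
Product Clearance Extension: 2110 days claimed exceeds the 1851-day cap, so +1851 days → 3 August 2019.
Processing Delay Credit: +115 days → 26 November 2019.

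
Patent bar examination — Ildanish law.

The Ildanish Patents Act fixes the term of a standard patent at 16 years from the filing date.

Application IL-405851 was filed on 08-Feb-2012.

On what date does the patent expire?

2028-02-08

Filing date + 16 years → 8 February 2028.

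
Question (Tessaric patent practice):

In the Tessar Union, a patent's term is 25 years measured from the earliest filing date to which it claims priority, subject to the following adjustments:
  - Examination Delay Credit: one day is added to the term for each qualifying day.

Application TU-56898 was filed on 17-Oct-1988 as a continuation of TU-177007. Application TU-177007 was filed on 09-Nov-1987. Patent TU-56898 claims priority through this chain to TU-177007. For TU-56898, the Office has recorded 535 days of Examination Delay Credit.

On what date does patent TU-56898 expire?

April 28, 2014

Earliest priority filing: 9 November 1987.
Base term: 9 November 1987 + 25 years → 9 November 2012.
Examination Delay Credit: +535 days → 28 April 2014.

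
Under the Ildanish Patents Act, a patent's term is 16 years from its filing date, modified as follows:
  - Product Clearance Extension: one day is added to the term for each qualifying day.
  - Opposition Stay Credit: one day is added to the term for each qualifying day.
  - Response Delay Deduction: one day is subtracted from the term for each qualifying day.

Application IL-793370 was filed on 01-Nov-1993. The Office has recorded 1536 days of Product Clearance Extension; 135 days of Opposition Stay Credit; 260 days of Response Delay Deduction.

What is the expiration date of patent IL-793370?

Base term: filing date + 16 years → 1 November 2009.
Product Clearance Extension: +1536 days → 15 January 2014.
Opposition Stay Credit: +135 days → 30 May 2014.
Response Delay Deduction: −260 days → 12 September 2013.

2013-09-12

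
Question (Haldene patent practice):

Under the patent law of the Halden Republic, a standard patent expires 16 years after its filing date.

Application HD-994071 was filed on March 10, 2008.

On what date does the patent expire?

March 10, 2024

Filing date + 16 years → 10 March 2024.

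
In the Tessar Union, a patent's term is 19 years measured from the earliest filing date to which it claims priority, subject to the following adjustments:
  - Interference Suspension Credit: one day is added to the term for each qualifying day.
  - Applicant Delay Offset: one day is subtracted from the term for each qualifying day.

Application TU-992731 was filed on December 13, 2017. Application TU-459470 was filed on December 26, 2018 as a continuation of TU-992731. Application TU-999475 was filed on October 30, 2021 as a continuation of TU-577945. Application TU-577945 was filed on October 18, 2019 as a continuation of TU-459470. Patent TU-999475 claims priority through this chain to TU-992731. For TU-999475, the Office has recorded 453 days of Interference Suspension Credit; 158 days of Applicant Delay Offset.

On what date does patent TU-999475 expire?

Earliest priority filing: 13 December 2017.
Base term: 13 December 2017 + 19 years → 13 December 2036.
Interference Suspension Credit: +453 days → 11 March 2038.
Applicant Delay Offset: −158 days → 4 October 2037.

2037-10-04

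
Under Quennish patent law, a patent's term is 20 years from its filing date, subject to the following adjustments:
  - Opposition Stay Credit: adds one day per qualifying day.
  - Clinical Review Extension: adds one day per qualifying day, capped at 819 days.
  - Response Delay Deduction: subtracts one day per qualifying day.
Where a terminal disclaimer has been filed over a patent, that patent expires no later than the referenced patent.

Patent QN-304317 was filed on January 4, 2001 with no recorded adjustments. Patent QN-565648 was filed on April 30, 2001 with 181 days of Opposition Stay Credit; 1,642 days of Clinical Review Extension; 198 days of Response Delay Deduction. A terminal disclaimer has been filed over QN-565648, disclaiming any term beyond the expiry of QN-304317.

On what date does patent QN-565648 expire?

Natural term of QN-565648:
  Base: filing + 20 years → 30 April 2021.
  Opposition Stay Credit: +181 days → 28 October 2021.
  Clinical Review Extension: 1642 days claimed exceeds the 819-day cap, so +819 days → 25 January 2024.
  Response Delay Deduction: −198 days → 11 July 2023.
Expiry of referenced patent QN-304317:
  Base: filing + 20 years → 4 January 2021.
Terminal disclaimer: QN-565648 expires on the earlier of 11 July 2023 and 4 January 2021.

2021-01-04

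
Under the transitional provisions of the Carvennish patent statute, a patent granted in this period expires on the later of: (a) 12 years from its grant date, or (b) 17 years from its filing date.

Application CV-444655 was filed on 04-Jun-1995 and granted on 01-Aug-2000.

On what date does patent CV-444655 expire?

2012-08-01

(a) grant + 12 years → 1 August 2012.
(b) filing + 17 years → 4 June 2012.
Later of the two: 1 August 2012.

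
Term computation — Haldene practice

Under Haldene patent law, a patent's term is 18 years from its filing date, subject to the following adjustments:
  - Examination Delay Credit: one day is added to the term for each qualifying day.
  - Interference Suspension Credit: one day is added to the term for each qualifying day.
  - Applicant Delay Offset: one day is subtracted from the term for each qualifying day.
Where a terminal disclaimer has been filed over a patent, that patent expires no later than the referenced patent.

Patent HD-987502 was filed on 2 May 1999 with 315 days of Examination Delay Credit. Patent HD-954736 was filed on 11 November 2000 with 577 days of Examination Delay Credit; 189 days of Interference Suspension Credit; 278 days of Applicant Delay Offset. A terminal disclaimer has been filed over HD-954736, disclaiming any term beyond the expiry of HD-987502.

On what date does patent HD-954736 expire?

Natural term of HD-954736:
  Base: filing + 18 years → 11 November 2018.
  Examination Delay Credit: +577 days → 10 June 2020.
  Interference Suspension Credit: +189 days → 16 December 2020.
  Applicant Delay Offset: −278 days → 13 March 2020.
Expiry of referenced patent HD-987502:
  Base: filing + 18 years → 2 May 2017.
  Examination Delay Credit: +315 days → 13 March 2018.
Terminal disclaimer: HD-954736 expires on the earlier of 13 March 2020 and 13 March 2018.

March 13, 2018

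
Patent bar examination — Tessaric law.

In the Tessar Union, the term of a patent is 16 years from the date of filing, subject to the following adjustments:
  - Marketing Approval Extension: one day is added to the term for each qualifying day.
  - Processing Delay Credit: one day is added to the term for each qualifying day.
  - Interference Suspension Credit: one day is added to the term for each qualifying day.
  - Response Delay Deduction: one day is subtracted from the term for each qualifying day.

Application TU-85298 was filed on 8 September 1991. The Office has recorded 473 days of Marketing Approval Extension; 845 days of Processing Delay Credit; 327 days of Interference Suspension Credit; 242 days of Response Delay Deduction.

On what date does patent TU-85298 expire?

Base term: filing date + 16 years → 8 September 2007.
Marketing Approval Extension: +473 days → 24 December 2008.
Processing Delay Credit: +845 days → 18 April 2011.
Interference Suspension Credit: +327 days → 10 March 2012.
Response Delay Deduction: −242 days → 12 July 2011.

July 12, 2011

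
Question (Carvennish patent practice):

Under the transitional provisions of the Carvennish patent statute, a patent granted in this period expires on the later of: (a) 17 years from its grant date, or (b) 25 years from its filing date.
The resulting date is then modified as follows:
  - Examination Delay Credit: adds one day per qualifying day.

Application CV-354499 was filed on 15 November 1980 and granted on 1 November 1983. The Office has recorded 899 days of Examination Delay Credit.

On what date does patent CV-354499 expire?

May 2, 2008

(a) grant + 17 years → 1 November 2000.
(b) filing + 25 years → 15 November 2005.
Later of the two: 15 November 2005.
Examination Delay Credit: +899 days → 2 May 2008.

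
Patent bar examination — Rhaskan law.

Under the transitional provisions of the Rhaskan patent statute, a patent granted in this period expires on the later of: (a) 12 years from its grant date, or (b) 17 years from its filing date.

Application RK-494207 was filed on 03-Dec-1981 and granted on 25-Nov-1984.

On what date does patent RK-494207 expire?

December 3, 1998

(a) grant + 12 years → 25 November 1996.
(b) filing + 17 years → 3 December 1998.
Later of the two: 3 December 1998.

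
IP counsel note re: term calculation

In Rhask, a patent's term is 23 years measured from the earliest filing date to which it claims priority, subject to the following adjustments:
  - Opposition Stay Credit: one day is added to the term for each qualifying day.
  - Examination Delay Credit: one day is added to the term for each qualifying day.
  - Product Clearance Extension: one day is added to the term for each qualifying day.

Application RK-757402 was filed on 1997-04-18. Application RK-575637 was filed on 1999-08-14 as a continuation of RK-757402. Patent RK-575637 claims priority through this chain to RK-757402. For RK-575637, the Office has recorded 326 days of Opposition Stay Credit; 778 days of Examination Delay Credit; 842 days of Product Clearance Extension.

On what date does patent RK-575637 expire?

Earliest priority filing: 18 April 1997.
Base term: 18 April 1997 + 23 years → 18 April 2020.
Opposition Stay Credit: +326 days → 10 March 2021.
Examination Delay Credit: +778 days → 27 April 2023.
Product Clearance Extension: +842 days → 16 August 2025.

2025-08-16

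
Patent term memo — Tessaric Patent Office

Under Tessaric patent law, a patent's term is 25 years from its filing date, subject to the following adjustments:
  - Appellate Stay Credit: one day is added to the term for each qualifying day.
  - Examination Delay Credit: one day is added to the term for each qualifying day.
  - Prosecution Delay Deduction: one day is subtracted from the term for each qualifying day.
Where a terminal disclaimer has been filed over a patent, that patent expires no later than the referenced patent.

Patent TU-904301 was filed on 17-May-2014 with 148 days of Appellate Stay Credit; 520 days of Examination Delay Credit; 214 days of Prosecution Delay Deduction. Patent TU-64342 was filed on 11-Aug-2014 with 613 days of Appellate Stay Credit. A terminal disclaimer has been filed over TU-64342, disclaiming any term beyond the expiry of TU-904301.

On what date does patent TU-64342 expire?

2040-08-13

Natural term of TU-64342:
  Base: filing + 25 years → 11 August 2039.
  Appellate Stay Credit: +613 days → 15 April 2041.
Expiry of referenced patent TU-904301:
  Base: filing + 25 years → 17 May 2039.
  Appellate Stay Credit: +148 days → 12 October 2039.
  Examination Delay Credit: +520 days → 15 March 2041.
  Prosecution Delay Deduction: −214 days → 13 August 2040.
Terminal disclaimer: TU-64342 expires on the earlier of 15 April 2041 and 13 August 2040.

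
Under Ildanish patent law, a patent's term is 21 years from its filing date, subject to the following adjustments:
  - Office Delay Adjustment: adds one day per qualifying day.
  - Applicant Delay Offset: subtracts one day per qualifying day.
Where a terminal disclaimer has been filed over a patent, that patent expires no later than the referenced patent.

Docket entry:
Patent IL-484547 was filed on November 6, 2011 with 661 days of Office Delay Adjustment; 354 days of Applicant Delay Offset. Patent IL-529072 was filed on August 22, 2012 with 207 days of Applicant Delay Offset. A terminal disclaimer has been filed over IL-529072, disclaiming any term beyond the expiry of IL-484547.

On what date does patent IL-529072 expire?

2033-01-27

Natural term of IL-529072:
  Base: filing + 21 years → 22 August 2033.
  Applicant Delay Offset: −207 days → 27 January 2033.
Expiry of referenced patent IL-484547:
  Base: filing + 21 years → 6 November 2032.
  Office Delay Adjustment: +661 days → 29 August 2034.
  Applicant Delay Offset: −354 days → 9 September 2033.
Terminal disclaimer: IL-529072 expires on the earlier of 27 January 2033 and 9 September 2033.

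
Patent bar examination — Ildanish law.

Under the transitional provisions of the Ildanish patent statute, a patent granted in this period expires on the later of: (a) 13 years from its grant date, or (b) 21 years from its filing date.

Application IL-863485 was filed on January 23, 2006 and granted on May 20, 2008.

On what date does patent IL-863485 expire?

(a) grant + 13 years → 20 May 2021.
(b) filing + 21 years → 23 January 2027.
Later of the two: 23 January 2027.

January 23, 2027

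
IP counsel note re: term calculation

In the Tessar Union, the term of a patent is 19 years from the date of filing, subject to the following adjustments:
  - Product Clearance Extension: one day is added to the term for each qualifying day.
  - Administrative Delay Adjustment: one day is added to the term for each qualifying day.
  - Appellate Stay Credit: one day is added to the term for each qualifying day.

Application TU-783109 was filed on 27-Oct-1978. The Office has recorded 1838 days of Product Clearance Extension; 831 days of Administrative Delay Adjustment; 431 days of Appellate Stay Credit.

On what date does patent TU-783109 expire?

April 23, 2006

Base term: filing date + 19 years → 27 October 1997.
Product Clearance Extension: +1838 days → 8 November 2002.
Administrative Delay Adjustment: +831 days → 16 February 2005.
Appellate Stay Credit: +431 days → 23 April 2006.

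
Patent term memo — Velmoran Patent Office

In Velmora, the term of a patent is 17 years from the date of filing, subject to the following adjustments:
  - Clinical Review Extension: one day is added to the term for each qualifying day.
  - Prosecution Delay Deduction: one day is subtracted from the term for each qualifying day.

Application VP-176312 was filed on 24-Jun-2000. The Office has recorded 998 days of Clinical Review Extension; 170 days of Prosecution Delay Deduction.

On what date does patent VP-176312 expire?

Base term: filing date + 17 years → 24 June 2017.
Clinical Review Extension: +998 days → 18 March 2020.
Prosecution Delay Deduction: −170 days → 30 September 2019.

September 30, 2019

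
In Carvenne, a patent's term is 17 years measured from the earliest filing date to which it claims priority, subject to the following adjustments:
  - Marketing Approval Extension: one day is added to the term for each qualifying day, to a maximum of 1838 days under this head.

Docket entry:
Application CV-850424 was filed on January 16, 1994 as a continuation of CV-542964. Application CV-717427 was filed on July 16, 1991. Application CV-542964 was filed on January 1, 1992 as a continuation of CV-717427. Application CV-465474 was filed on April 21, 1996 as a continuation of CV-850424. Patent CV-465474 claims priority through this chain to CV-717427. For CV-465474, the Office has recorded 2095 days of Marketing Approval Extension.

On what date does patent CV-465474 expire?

July 28, 2013

Earliest priority filing: 16 July 1991.
Base term: 16 July 1991 + 17 years → 16 July 2008.
Marketing Approval Extension: 2095 days claimed exceeds the 1838-day cap, so +1838 days → 28 July 2013.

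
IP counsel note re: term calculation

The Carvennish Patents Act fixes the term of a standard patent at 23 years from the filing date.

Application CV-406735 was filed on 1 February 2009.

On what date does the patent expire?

2032-02-01

Filing date + 23 years → 1 February 2032.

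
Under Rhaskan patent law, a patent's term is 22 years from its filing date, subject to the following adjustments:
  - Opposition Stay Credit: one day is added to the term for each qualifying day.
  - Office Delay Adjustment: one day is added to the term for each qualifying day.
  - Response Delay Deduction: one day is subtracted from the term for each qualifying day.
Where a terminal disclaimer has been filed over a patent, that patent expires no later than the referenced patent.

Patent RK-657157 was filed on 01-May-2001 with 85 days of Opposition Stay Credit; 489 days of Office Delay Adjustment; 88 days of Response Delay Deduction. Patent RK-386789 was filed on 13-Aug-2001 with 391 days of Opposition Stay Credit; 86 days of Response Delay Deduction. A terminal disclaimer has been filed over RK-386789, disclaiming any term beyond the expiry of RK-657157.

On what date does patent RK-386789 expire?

Natural term of RK-386789:
  Base: filing + 22 years → 13 August 2023.
  Opposition Stay Credit: +391 days → 7 September 2024.
  Response Delay Deduction: −86 days → 13 June 2024.
Expiry of referenced patent RK-657157:
  Base: filing + 22 years → 1 May 2023.
  Opposition Stay Credit: +85 days → 25 July 2023.
  Office Delay Adjustment: +489 days → 25 November 2024.
  Response Delay Deduction: −88 days → 29 August 2024.
Terminal disclaimer: RK-386789 expires on the earlier of 13 June 2024 and 29 August 2024.

2024-06-13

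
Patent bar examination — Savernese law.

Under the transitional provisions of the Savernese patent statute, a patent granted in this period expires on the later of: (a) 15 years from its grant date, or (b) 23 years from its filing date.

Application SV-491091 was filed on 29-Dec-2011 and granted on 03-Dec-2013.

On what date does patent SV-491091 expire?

(a) grant + 15 years → 3 December 2028.
(b) filing + 23 years → 29 December 2034.
Later of the two: 29 December 2034.

December 29, 2034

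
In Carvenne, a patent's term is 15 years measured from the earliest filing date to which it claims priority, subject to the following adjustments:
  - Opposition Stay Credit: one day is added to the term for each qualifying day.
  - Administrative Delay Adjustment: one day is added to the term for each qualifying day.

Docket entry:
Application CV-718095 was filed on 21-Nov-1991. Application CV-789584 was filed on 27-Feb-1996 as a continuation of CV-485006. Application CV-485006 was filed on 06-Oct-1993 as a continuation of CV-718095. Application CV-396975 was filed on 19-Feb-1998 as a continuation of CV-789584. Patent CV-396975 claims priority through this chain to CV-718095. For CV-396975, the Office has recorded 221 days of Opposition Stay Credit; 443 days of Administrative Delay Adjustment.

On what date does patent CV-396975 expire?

2008-09-15

Earliest priority filing: 21 November 1991.
Base term: 21 November 1991 + 15 years → 21 November 2006.
Opposition Stay Credit: +221 days → 30 June 2007.
Administrative Delay Adjustment: +443 days → 15 September 2008.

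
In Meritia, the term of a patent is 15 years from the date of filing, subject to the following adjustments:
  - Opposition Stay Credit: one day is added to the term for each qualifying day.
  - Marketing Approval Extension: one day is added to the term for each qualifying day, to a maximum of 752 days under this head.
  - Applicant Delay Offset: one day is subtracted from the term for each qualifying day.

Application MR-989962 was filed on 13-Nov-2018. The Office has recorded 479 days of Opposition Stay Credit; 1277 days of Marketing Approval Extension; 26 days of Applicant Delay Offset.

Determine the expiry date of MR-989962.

Base term: filing date + 15 years → 13 November 2033.
Opposition Stay Credit: +479 days → 7 March 2035.
Marketing Approval Extension: 1277 days claimed exceeds the 752-day cap, so +752 days → 28 March 2037.
Applicant Delay Offset: −26 days → 2 March 2037.

2037-03-02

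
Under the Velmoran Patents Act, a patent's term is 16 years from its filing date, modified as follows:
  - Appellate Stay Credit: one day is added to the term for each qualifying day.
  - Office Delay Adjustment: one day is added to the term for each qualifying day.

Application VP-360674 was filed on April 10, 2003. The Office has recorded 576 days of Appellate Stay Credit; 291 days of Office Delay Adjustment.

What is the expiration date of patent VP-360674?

Base term: filing date + 16 years → 10 April 2019.
Appellate Stay Credit: +576 days → 6 November 2020.
Office Delay Adjustment: +291 days → 24 August 2021.

August 24, 2021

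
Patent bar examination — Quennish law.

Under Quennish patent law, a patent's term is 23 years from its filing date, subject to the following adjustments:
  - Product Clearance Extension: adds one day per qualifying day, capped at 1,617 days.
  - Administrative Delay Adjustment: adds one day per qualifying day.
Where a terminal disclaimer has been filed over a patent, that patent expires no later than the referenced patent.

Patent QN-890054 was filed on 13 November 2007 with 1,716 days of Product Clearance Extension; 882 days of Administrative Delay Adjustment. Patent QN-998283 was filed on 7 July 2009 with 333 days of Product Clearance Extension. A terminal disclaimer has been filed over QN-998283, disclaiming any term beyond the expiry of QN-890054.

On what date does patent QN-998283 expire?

2033-06-05

Natural term of QN-998283:
  Base: filing + 23 years → 7 July 2032.
  Product Clearance Extension: 333 days (within the 1617-day cap) → +333 days → 5 June 2033.
Expiry of referenced patent QN-890054:
  Base: filing + 23 years → 13 November 2030.
  Product Clearance Extension: 1716 days claimed exceeds the 1617-day cap, so +1617 days → 18 April 2035.
  Administrative Delay Adjustment: +882 days → 16 September 2037.
Terminal disclaimer: QN-998283 expires on the earlier of 5 June 2033 and 16 September 2037.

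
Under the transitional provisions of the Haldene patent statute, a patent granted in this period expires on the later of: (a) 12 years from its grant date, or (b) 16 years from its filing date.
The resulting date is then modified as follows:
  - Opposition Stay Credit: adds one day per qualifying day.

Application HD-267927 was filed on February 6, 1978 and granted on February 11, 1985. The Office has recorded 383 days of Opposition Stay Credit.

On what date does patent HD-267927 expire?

(a) grant + 12 years → 11 February 1997.
(b) filing + 16 years → 6 February 1994.
Later of the two: 11 February 1997.
Opposition Stay Credit: +383 days → 1 March 1998.

March 1, 1998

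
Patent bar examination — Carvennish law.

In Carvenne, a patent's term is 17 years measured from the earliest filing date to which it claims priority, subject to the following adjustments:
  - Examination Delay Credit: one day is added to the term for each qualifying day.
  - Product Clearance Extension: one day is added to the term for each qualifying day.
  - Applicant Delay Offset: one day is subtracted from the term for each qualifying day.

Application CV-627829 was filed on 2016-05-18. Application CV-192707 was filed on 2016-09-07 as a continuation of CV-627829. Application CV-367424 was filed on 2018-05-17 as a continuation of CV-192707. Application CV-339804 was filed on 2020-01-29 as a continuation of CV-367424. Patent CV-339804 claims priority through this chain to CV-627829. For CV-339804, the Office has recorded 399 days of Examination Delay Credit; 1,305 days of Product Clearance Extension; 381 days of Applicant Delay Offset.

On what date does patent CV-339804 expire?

2036-12-31

Earliest priority filing: 18 May 2016.
Base term: 18 May 2016 + 17 years → 18 May 2033.
Examination Delay Credit: +399 days → 21 June 2034.
Product Clearance Extension: +1305 days → 16 January 2038.
Applicant Delay Offset: −381 days → 31 December 2036.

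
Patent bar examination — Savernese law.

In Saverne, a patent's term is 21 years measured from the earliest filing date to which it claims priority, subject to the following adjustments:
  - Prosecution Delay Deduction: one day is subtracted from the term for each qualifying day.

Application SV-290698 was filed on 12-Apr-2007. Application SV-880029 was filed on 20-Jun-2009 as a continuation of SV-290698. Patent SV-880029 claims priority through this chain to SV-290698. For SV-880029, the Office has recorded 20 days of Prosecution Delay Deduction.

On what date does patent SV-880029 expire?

2028-03-23

Earliest priority filing: 12 April 2007.
Base term: 12 April 2007 + 21 years → 12 April 2028.
Prosecution Delay Deduction: −20 days → 23 March 2028.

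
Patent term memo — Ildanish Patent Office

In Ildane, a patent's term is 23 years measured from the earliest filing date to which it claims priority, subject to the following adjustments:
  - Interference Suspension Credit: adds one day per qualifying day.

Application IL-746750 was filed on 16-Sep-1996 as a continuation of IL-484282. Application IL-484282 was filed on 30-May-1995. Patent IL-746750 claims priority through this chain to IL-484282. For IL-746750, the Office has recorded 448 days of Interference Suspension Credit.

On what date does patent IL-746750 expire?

2019-08-21

Earliest priority filing: 30 May 1995.
Base term: 30 May 1995 + 23 years → 30 May 2018.
Interference Suspension Credit: +448 days → 21 August 2019.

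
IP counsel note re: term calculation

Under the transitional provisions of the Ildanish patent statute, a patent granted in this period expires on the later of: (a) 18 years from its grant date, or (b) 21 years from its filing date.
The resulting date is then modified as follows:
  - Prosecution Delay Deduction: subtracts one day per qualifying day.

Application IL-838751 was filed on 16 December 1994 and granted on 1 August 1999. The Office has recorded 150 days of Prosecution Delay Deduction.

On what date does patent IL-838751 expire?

2017-03-04

(a) grant + 18 years → 1 August 2017.
(b) filing + 21 years → 16 December 2015.
Later of the two: 1 August 2017.
Prosecution Delay Deduction: −150 days → 4 March 2017.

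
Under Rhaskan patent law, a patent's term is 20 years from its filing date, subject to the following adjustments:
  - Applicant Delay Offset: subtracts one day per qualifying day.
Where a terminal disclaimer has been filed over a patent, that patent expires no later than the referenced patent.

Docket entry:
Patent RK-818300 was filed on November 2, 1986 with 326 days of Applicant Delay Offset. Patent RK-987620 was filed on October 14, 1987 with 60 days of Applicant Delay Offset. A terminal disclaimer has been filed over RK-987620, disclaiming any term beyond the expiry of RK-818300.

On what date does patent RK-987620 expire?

2005-12-11

Natural term of RK-987620:
  Base: filing + 20 years → 14 October 2007.
  Applicant Delay Offset: −60 days → 15 August 2007.
Expiry of referenced patent RK-818300:
  Base: filing + 20 years → 2 November 2006.
  Applicant Delay Offset: −326 days → 11 December 2005.
Terminal disclaimer: RK-987620 expires on the earlier of 15 August 2007 and 11 December 2005.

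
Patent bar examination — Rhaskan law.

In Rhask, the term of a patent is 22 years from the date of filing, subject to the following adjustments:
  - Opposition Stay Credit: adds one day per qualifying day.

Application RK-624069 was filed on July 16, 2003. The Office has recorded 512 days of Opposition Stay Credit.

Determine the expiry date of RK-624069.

December 10, 2026

Base term: filing date + 22 years → 16 July 2025.
Opposition Stay Credit: +512 days → 10 December 2026.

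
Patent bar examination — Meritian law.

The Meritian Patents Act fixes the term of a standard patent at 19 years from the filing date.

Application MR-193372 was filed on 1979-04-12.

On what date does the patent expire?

April 12, 1998

Filing date + 19 years → 12 April 1998.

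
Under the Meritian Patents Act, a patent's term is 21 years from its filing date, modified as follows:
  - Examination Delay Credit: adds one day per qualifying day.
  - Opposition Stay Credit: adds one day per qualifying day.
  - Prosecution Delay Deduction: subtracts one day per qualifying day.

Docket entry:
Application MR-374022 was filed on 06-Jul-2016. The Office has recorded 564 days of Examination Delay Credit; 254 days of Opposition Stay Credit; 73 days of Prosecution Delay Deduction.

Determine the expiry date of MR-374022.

Base term: filing date + 21 years → 6 July 2037.
Examination Delay Credit: +564 days → 21 January 2039.
Opposition Stay Credit: +254 days → 2 October 2039.
Prosecution Delay Deduction: −73 days → 21 July 2039.

2039-07-21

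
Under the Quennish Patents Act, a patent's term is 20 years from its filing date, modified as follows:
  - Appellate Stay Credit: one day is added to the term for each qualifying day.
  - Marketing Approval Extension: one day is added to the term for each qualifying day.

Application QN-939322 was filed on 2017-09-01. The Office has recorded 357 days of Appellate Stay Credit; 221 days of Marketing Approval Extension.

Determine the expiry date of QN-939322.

April 2, 2039

Base term: filing date + 20 years → 1 September 2037.
Appellate Stay Credit: +357 days → 24 August 2038.
Marketing Approval Extension: +221 days → 2 April 2039.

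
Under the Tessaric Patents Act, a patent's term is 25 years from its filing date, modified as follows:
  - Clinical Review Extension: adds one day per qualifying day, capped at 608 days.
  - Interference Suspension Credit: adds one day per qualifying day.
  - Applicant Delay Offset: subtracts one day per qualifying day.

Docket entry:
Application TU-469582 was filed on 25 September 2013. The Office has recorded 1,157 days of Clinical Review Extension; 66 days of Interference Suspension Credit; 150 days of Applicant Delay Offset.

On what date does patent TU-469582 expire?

March 2, 2040

Base term: filing date + 25 years → 25 September 2038.
Clinical Review Extension: 1157 days claimed exceeds the 608-day cap, so +608 days → 25 May 2040.
Interference Suspension Credit: +66 days → 30 July 2040.
Applicant Delay Offset: −150 days → 2 March 2040.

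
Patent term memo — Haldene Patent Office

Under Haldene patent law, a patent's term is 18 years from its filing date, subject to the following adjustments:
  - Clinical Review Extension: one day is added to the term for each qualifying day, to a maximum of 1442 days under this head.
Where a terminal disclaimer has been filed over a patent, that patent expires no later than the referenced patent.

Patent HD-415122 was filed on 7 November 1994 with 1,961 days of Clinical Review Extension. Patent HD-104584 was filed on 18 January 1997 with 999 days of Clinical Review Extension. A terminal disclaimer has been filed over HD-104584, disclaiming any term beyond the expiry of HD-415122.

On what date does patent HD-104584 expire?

2016-10-19

Natural term of HD-104584:
  Base: filing + 18 years → 18 January 2015.
  Clinical Review Extension: 999 days (within the 1442-day cap) → +999 days → 13 October 2017.
Expiry of referenced patent HD-415122:
  Base: filing + 18 years → 7 November 2012.
  Clinical Review Extension: 1961 days claimed exceeds the 1442-day cap, so +1442 days → 19 October 2016.
Terminal disclaimer: HD-104584 expires on the earlier of 13 October 2017 and 19 October 2016.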